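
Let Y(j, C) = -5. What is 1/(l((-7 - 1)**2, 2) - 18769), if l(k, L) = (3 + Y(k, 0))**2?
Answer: -1/18765 ≈ -5.3291e-5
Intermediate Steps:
l(k, L) = 4 (l(k, L) = (3 - 5)**2 = (-2)**2 = 4)
1/(l((-7 - 1)**2, 2) - 18769) = 1/(4 - 18769) = 1/(-18765) = -1/18765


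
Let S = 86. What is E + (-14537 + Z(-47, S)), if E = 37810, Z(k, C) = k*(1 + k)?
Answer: 25435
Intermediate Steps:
E + (-14537 + Z(-47, S)) = 37810 + (-14537 - 47*(1 - 47)) = 37810 + (-14537 - 47*(-46)) = 37810 + (-14537 + 2162) = 37810 - 12375 = 25435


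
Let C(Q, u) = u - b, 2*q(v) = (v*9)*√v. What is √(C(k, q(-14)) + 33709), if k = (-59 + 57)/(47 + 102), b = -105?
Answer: √(33814 - 63*I*√14) ≈ 183.89 - 0.6409*I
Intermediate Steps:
k = -2/149 ≈ -0.013423
q(v) = 9*v^(3/2)/2 (q(v) = ((v*9)*√v)/2 = ((9*v)*√v)/2 = (9*v^(3/2))/2 = 9*v^(3/2)/2)
C(Q, u) = 105 + u (C(Q, u) = u - 1*(-105) = u + 105 = 105 + u)
√(C(k, q(-14)) + 33709) = √((105 + 9*(-14)^(3/2)/2) + 33709) = √((105 + 9*(-14*I*√14)/2) + 33709) = √((105 - 63*I*√14) + 33709) = √(33814 - 63*I*√14)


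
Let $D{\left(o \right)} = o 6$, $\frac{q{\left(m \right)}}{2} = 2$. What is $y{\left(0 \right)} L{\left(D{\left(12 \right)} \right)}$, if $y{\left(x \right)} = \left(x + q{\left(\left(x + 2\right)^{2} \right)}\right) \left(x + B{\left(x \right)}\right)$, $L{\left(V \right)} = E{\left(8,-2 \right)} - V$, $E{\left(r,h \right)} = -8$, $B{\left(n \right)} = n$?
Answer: $0$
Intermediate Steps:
$q{\left(m \right)} = 4$ ($q{\left(m \right)} = 2 \cdot 2 = 4$)
$D{\left(o \right)} = 6 o$
$L{\left(V \right)} = -8 - V$
$y{\left(x \right)} = 2 x \left(4 + x\right)$ ($y{\left(x \right)} = \left(x + 4\right) \left(x + x\right) = \left(4 + x\right) 2 x = 2 x \left(4 + x\right)$)
$y{\left(0 \right)} L{\left(D{\left(12 \right)} \right)} = 2 \cdot 0 \left(4 + 0\right) \left(-8 - 6 \cdot 12\right) = 2 \cdot 0 \cdot 4 \left(-8 - 72\right) = 0 \left(-8 - 72\right) = 0 \left(-80\right) = 0$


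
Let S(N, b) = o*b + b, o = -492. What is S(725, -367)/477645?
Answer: 180197/477645 ≈ 0.37726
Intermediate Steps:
S(N, b) = -491*b (S(N, b) = -492*b + b = -491*b)
S(725, -367)/477645 = -491*(-367)/477645 = 180197*(1/477645) = 180197/477645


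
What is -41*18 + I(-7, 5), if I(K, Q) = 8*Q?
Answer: -698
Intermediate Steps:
-41*18 + I(-7, 5) = -41*18 + 8*5 = -738 + 40 = -698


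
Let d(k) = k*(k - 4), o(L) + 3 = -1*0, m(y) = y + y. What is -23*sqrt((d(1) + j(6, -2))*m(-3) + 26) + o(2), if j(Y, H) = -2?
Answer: -3 - 46*sqrt(14) ≈ -175.12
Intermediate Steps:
m(y) = 2*y
o(L) = -3 (o(L) = -3 - 1*0 = -3 + 0 = -3)
d(k) = k*(-4 + k)
-23*sqrt((d(1) + j(6, -2))*m(-3) + 26) + o(2) = -23*sqrt((1*(-4 + 1) - 2)*(2*(-3)) + 26) - 3 = -23*sqrt((1*(-3) - 2)*(-6) + 26) - 3 = -23*sqrt((-3 - 2)*(-6) + 26) - 3 = -23*sqrt(-5*(-6) + 26) - 3 = -23*sqrt(30 + 26) - 3 = -46*sqrt(14) - 3 = -3 - 46*sqrt(14)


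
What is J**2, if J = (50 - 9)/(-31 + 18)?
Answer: 1681/169 ≈ 9.9467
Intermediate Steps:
J = -41/13 (J = 41/(-13) = 41*(-1/13) = -41/13 ≈ -3.1538)
J**2 = (-41/13)**2 = 1681/169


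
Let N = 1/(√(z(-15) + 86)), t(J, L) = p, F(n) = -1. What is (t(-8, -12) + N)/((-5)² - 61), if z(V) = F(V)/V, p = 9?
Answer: -¼ - √19365/46476 ≈ -0.25299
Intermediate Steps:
z(V) = -1/V
t(J, L) = 9
N = √19365/1291 (N = 1/(√(-1/(-15) + 86)) = 1/(√(-1*(-1/15) + 86)) = 1/(√(1/15 + 86)) = 1/(√(1291/15)) = 1/(√19365/15) = √19365/1291 ≈ 0.10779)
(t(-8, -12) + N)/((-5)² - 61) = (9 + √19365/1291)/((-5)² - 61) = (9 + √19365/1291)/(25 - 61) = (9 + √19365/1291)/(-36) = (9 + √19365/1291)*(-1/36) = -¼ - √19365/46476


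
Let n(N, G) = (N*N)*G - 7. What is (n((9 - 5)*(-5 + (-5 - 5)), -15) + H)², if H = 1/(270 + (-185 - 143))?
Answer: 9811973613649/3364 ≈ 2.9168e+9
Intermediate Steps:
n(N, G) = -7 + G*N² (n(N, G) = N²*G - 7 = G*N² - 7 = -7 + G*N²)
H = -1/58 (H = 1/(270 - 328) = 1/(-58) = -1/58 ≈ -0.017241)
(n((9 - 5)*(-5 + (-5 - 5)), -15) + H)² = ((-7 - 15*(-5 + (-5 - 5))²*(9 - 5)²) - 1/58)² = ((-7 - 15*16*(-5 - 10)²) - 1/58)² = ((-7 - 15*(4*(-15))²) - 1/58)² = ((-7 - 15*(-60)²) - 1/58)² = ((-7 - 15*3600) - 1/58)² = ((-7 - 54000) - 1/58)² = (-54007 - 1/58)² = (-3132407/58)² = 9811973613649/3364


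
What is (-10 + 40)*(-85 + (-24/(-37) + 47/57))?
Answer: -1761580/703 ≈ -2505.8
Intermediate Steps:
(-10 + 40)*(-85 + (-24/(-37) + 47/57)) = 30*(-85 + (-24*(-1/37) + 47*(1/57))) = 30*(-85 + (24/37 + 47/57)) = 30*(-85 + 3107/2109) = 30*(-176158/2109) = -1761580/703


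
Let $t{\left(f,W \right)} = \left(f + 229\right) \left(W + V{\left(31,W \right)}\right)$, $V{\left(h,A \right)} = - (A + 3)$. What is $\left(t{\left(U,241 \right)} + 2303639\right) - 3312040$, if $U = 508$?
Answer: $-1010612$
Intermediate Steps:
$V{\left(h,A \right)} = -3 - A$ ($V{\left(h,A \right)} = - (3 + A) = -3 - A$)
$t{\left(f,W \right)} = -687 - 3 f$ ($t{\left(f,W \right)} = \left(f + 229\right) \left(W - \left(3 + W\right)\right) = \left(229 + f\right) \left(-3\right) = -687 - 3 f$)
$\left(t{\left(U,241 \right)} + 2303639\right) - 3312040 = \left(\left(-687 - 1524\right) + 2303639\right) - 3312040 = \left(-2211 + 2303639\right) - 3312040 = 2301428 - 3312040 = -1010612$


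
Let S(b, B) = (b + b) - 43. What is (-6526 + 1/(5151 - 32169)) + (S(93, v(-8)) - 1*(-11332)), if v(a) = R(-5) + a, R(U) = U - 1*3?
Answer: 133712081/27018 ≈ 4949.0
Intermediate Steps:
R(U) = -3 + U (R(U) = U - 3 = -3 + U)
v(a) = -8 + a (v(a) = (-3 - 5) + a = -8 + a)
S(b, B) = -43 + 2*b (S(b, B) = 2*b - 43 = -43 + 2*b)
(-6526 + 1/(5151 - 32169)) + (S(93, v(-8)) - 1*(-11332)) = (-6526 + 1/(5151 - 32169)) + ((-43 + 2*93) - 1*(-11332)) = (-6526 + 1/(-27018)) + ((-43 + 186) + 11332) = (-6526 - 1/27018) + (143 + 11332) = -176319469/27018 + 11475 = 133712081/27018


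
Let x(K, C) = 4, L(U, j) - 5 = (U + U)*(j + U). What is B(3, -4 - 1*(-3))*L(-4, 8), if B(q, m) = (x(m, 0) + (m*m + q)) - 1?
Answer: -189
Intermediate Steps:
L(U, j) = 5 + 2*U*(U + j) (L(U, j) = 5 + (U + U)*(j + U) = 5 + (2*U)*(U + j) = 5 + 2*U*(U + j))
B(q, m) = 3 + q + m**2 (B(q, m) = (4 + (m*m + q)) - 1 = (4 + (m**2 + q)) - 1 = (4 + (q + m**2)) - 1 = (4 + q + m**2) - 1 = 3 + q + m**2)
B(3, -4 - 1*(-3))*L(-4, 8) = (3 + 3 + (-4 - 1*(-3))**2)*(5 + 2*(-4)**2 + 2*(-4)*8) = (3 + 3 + (-4 + 3)**2)*(5 + 2*16 - 64) = (3 + 3 + (-1)**2)*(5 + 32 - 64) = (3 + 3 + 1)*(-27) = 7*(-27) = -189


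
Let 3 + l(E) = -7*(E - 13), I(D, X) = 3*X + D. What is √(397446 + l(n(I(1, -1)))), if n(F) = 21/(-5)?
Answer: √9939085/5 ≈ 630.53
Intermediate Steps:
I(D, X) = D + 3*X
n(F) = -21/5 (n(F) = 21*(-⅕) = -21/5)
l(E) = 88 - 7*E (l(E) = -3 - 7*(E - 13) = -3 - 7*(-13 + E) = -3 + (91 - 7*E) = 88 - 7*E)
√(397446 + l(n(I(1, -1)))) = √(397446 + (88 - 7*(-21/5))) = √(397446 + (88 + 147/5)) = √(397446 + 587/5) = √(1987817/5) = √9939085/5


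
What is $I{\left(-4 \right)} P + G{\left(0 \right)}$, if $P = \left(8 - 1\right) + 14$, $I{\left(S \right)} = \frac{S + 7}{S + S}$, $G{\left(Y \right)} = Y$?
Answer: $- \frac{63}{8} \approx -7.875$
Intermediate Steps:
$I{\left(S \right)} = \frac{7 + S}{2 S}$
$P = 21$ ($P = 7 + 14 = 21$)
$I{\left(-4 \right)} P + G{\left(0 \right)} = \frac{7 - 4}{2 \left(-4\right)} 21 + 0 = \frac{1}{2} \left(- \frac{1}{4}\right) 3 \cdot 21 + 0 = \left(- \frac{3}{8}\right) 21 + 0 = - \frac{63}{8} + 0 = - \frac{63}{8}$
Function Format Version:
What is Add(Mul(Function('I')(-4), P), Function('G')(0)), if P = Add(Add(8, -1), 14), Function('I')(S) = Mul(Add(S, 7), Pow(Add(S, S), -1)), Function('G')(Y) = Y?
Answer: Rational(-63, 8) ≈ -7.8750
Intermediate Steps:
Function('I')(S) = Mul(Rational(1, 2), Pow(S, -1), Add(7, S)) (Function('I')(S) = Mul(Add(7, S), Pow(Mul(2, S), -1)) = Mul(Add(7, S), Mul(Rational(1, 2), Pow(S, -1))) = Mul(Rational(1, 2), Pow(S, -1), Add(7, S)))
P = 21 (P = Add(7, 14) = 21)
Add(Mul(Function('I')(-4), P), Function('G')(0)) = Add(Mul(Mul(Rational(1, 2), Pow(-4, -1), Add(7, -4)), 21), 0) = Add(Mul(Mul(Rational(1, 2), Rational(-1, 4), 3), 21), 0) = Add(Mul(Rational(-3, 8), 21), 0) = Add(Rational(-63, 8), 0) = Rational(-63, 8)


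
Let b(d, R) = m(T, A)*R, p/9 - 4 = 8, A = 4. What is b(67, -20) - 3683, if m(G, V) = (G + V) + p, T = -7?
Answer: -5783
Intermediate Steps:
p = 108 (p = 36 + 9*8 = 36 + 72 = 108)
m(G, V) = 108 + G + V (m(G, V) = (G + V) + 108 = 108 + G + V)
b(d, R) = 105*R (b(d, R) = (108 - 7 + 4)*R = 105*R)
b(67, -20) - 3683 = 105*(-20) - 3683 = -2100 - 3683 = -5783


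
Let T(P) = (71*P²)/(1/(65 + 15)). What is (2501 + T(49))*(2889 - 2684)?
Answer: 2796237105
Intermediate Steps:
T(P) = 5680*P² (T(P) = (71*P²)/(1/80) = (71*P²)*80 = 5680*P²)
(2501 + T(49))*(2889 - 2684) = (2501 + 5680*49²)*(2889 - 2684) = (2501 + 5680*2401)*205 = (2501 + 13637680)*205 = 13640181*205 = 2796237105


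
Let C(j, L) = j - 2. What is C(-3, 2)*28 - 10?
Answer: -150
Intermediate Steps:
C(j, L) = -2 + j
C(-3, 2)*28 - 10 = (-2 - 3)*28 - 10 = -5*28 - 10 = -140 - 10 = -150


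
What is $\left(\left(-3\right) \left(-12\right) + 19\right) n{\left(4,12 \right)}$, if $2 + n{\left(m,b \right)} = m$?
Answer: $110$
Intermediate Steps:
$n{\left(m,b \right)} = -2 + m$
$\left(\left(-3\right) \left(-12\right) + 19\right) n{\left(4,12 \right)} = \left(\left(-3\right) \left(-12\right) + 19\right) \left(-2 + 4\right) = \left(36 + 19\right) 2 = 55 \cdot 2 = 110$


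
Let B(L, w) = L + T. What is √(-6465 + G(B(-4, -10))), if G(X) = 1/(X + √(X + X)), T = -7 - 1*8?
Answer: √((122836 - 6465*I*√38)/(-19 + I*√38)) ≈ 0.e-4 - 80.406*I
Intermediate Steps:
T = -15 (T = -7 - 8 = -15)
B(L, w) = -15 + L (B(L, w) = L - 15 = -15 + L)
G(X) = 1/(X + √2*√X) (G(X) = 1/(X + √(2*X)) = 1/(X + √2*√X))
√(-6465 + G(B(-4, -10))) = √(-6465 + 1/((-15 - 4) + √2*√(-15 - 4))) = √(-6465 + 1/(-19 + √2*√(-19))) = √(-6465 + 1/(-19 + √2*(I*√19))) = √(-6465 + 1/(-19 + I*√38))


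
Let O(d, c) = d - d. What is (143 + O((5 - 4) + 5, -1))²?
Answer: 20449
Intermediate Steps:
O(d, c) = 0
(143 + O((5 - 4) + 5, -1))² = (143 + 0)² = 143² = 20449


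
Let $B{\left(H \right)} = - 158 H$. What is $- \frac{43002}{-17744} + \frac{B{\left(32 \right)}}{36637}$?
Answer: $\frac{742875305}{325043464} \approx 2.2855$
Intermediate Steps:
$- \frac{43002}{-17744} + \frac{B{\left(32 \right)}}{36637} = - \frac{43002}{-17744} + \frac{\left(-158\right) 32}{36637} = \left(-43002\right) \left(- \frac{1}{17744}\right) - \frac{5056}{36637} = \frac{21501}{8872} - \frac{5056}{36637} = \frac{742875305}{325043464}$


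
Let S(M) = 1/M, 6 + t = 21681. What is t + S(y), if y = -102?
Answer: 2210849/102 ≈ 21675.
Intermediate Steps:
t = 21675 (t = -6 + 21681 = 21675)
t + S(y) = 21675 + 1/(-102) = 21675 - 1/102 = 2210849/102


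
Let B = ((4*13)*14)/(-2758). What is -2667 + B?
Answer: -525451/197 ≈ -2667.3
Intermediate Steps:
B = -52/197 (B = (52*14)*(-1/2758) = 728*(-1/2758) = -52/197 ≈ -0.26396)
-2667 + B = -2667 - 52/197 = -525451/197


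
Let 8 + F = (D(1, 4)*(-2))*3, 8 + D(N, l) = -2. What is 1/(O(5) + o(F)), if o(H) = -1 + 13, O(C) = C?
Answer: 1/17 ≈ 0.058824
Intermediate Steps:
D(N, l) = -10 (D(N, l) = -8 - 2 = -10)
F = 52 (F = -8 - 10*(-2)*3 = -8 + 20*3 = -8 + 60 = 52)
o(H) = 12
1/(O(5) + o(F)) = 1/(5 + 12) = 1/17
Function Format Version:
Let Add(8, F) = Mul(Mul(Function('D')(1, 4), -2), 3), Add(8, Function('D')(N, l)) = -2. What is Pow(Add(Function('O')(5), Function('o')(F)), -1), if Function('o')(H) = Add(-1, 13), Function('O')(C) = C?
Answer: Rational(1, 17) ≈ 0.058824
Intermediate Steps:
Function('D')(N, l) = -10 (Function('D')(N, l) = Add(-8, -2) = -10)
F = 52 (F = Add(-8, Mul(Mul(-10, -2), 3)) = Add(-8, Mul(20, 3)) = Add(-8, 60) = 52)
Function('o')(H) = 12
Pow(Add(Function('O')(5), Function('o')(F)), -1) = Pow(Add(5, 12), -1) = Pow(17, -1) = Rational(1, 17)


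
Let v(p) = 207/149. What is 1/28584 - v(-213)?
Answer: -5916739/4259016 ≈ -1.3892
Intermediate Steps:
v(p) = 207/149 (v(p) = 207*(1/149) = 207/149)
1/28584 - v(-213) = 1/28584 - 1*207/149 = 1/28584 - 207/149 = -5916739/4259016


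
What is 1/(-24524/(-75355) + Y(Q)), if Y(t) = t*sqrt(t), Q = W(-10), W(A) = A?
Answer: 462001505/1419744362894 + 28391880125*I*sqrt(10)/2839488725788 ≈ 0.00032541 + 0.031619*I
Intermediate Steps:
Q = -10
Y(t) = t**(3/2)
1/(-24524/(-75355) + Y(Q)) = 1/(-24524/(-75355) + (-10)**(3/2)) = 1/(-24524*(-1/75355) - 10*I*sqrt(10)) = 1/(24524/75355 - 10*I*sqrt(10))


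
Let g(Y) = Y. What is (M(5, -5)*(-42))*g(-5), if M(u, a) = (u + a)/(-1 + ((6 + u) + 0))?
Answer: 0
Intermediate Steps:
M(u, a) = (a + u)/(5 + u) (M(u, a) = (a + u)/(-1 + (6 + u)) = (a + u)/(5 + u))
(M(5, -5)*(-42))*g(-5) = (((-5 + 5)/(5 + 5))*(-42))*(-5) = ((0/10)*(-42))*(-5) = (((⅒)*0)*(-42))*(-5) = (0*(-42))*(-5) = 0*(-5) = 0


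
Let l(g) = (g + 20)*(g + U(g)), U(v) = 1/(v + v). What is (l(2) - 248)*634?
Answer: -125849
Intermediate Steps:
U(v) = 1/(2*v)
l(g) = (20 + g)*(g + 1/(2*g)) (l(g) = (g + 20)*(g + 1/(2*g)) = (20 + g)*(g + 1/(2*g)))
(l(2) - 248)*634 = ((1/2 + 2**2 + 10/2 + 20*2) - 248)*634 = ((1/2 + 4 + 10*(1/2) + 40) - 248)*634 = ((1/2 + 4 + 5 + 40) - 248)*634 = (99/2 - 248)*634 = -397/2*634 = -125849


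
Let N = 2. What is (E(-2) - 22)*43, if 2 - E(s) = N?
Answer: -946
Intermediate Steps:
E(s) = 0 (E(s) = 2 - 1*2 = 2 - 2 = 0)
(E(-2) - 22)*43 = (0 - 22)*43 = -22*43 = -946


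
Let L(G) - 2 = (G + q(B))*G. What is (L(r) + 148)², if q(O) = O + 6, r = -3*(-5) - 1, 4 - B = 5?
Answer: 173056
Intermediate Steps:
B = -1 (B = 4 - 1*5 = 4 - 5 = -1)
r = 14 (r = 15 - 1 = 14)
q(O) = 6 + O
L(G) = 2 + G*(5 + G) (L(G) = 2 + (G + (6 - 1))*G = 2 + (G + 5)*G = 2 + (5 + G)*G = 2 + G*(5 + G))
(L(r) + 148)² = ((2 + 14² + 5*14) + 148)² = ((2 + 196 + 70) + 148)² = (268 + 148)² = 416² = 173056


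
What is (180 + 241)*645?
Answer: 271545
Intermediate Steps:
(180 + 241)*645 = 421*645 = 271545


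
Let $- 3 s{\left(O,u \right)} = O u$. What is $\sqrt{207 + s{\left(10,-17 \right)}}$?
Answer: $\frac{\sqrt{2373}}{3} \approx 16.238$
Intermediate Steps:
$s{\left(O,u \right)} = - \frac{O u}{3}$
$\sqrt{207 + s{\left(10,-17 \right)}} = \sqrt{207 - \frac{10}{3} \left(-17\right)} = \sqrt{207 + \frac{170}{3}} = \sqrt{\frac{791}{3}} = \frac{\sqrt{2373}}{3}$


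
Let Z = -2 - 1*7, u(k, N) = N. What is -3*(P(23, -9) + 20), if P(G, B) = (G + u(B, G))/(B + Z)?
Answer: -157/3 ≈ -52.333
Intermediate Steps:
Z = -9 (Z = -2 - 7 = -9)
P(G, B) = 2*G/(-9 + B) (P(G, B) = (G + G)/(B - 9) = (2*G)/(-9 + B) = 2*G/(-9 + B))
-3*(P(23, -9) + 20) = -3*(2*23/(-9 - 9) + 20) = -3*(2*23/(-18) + 20) = -3*(2*23*(-1/18) + 20) = -3*(-23/9 + 20) = -3*157/9 = -157/3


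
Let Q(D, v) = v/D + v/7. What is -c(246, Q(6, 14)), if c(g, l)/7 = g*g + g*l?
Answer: -431074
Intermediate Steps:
Q(D, v) = v/7 + v/D (Q(D, v) = v/D + v*(⅐) = v/D + v/7 = v/7 + v/D)
c(g, l) = 7*g² + 7*g*l (c(g, l) = 7*(g*g + g*l) = 7*(g² + g*l) = 7*g² + 7*g*l)
-c(246, Q(6, 14)) = -7*246*(246 + ((⅐)*14 + 14/6)) = -7*246*(246 + (2 + 14*(⅙))) = -7*246*(246 + (2 + 7/3)) = -7*246*(246 + 13/3) = -7*246*751/3 = -1*431074 = -431074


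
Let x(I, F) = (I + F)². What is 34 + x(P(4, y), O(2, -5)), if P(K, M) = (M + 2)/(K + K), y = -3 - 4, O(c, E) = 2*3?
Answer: 4025/64 ≈ 62.891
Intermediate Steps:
O(c, E) = 6
y = -7
P(K, M) = (2 + M)/(2*K) (P(K, M) = (2 + M)/((2*K)) = (2 + M)*(1/(2*K)) = (2 + M)/(2*K))
x(I, F) = (F + I)²
34 + x(P(4, y), O(2, -5)) = 34 + (6 + (½)*(2 - 7)/4)² = 34 + (6 + (½)*(¼)*(-5))² = 34 + (6 - 5/8)² = 34 + (43/8)² = 34 + 1849/64 = 4025/64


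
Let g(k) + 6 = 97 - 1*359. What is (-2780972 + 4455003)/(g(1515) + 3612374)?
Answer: 1674031/3612106 ≈ 0.46345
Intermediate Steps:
g(k) = -268 (g(k) = -6 + (97 - 1*359) = -6 + (97 - 359) = -6 - 262 = -268)
(-2780972 + 4455003)/(g(1515) + 3612374) = (-2780972 + 4455003)/(-268 + 3612374) = 1674031/3612106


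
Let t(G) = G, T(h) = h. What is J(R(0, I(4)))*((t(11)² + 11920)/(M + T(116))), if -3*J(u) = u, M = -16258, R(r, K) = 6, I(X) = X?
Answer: 12041/8071 ≈ 1.4919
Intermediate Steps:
J(u) = -u/3
J(R(0, I(4)))*((t(11)² + 11920)/(M + T(116))) = (-⅓*6)*((11² + 11920)/(-16258 + 116)) = -2*(121 + 11920)/(-16142) = -24082*(-1)/16142 = -2*(-12041/16142) = 12041/8071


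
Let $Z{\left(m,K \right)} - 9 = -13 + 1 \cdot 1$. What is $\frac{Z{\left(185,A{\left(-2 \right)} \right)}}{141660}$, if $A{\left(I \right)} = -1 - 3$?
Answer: $- \frac{1}{47220} \approx -2.1177 \cdot 10^{-5}$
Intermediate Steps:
$A{\left(I \right)} = -4$ ($A{\left(I \right)} = -1 - 3 = -4$)
$Z{\left(m,K \right)} = -3$ ($Z{\left(m,K \right)} = 9 + \left(-13 + 1 \cdot 1\right) = 9 + \left(-13 + 1\right) = 9 - 12 = -3$)
$\frac{Z{\left(185,A{\left(-2 \right)} \right)}}{141660} = - \frac{3}{141660} = \left(-3\right) \frac{1}{141660} = - \frac{1}{47220}$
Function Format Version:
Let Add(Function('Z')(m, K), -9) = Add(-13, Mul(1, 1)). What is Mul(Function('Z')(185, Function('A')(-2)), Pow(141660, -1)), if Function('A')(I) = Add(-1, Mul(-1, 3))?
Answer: Rational(-1, 47220) ≈ -2.1177e-5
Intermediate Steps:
Function('A')(I) = -4 (Function('A')(I) = Add(-1, -3) = -4)
Function('Z')(m, K) = -3 (Function('Z')(m, K) = Add(9, Add(-13, Mul(1, 1))) = Add(9, Add(-13, 1)) = Add(9, -12) = -3)
Mul(Function('Z')(185, Function('A')(-2)), Pow(141660, -1)) = Mul(-3, Pow(141660, -1)) = Mul(-3, Rational(1, 141660)) = Rational(-1, 47220)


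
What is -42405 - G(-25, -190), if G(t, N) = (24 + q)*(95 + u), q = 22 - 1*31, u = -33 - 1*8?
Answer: -43215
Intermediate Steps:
u = -41 (u = -33 - 8 = -41)
q = -9 (q = 22 - 31 = -9)
G(t, N) = 810 (G(t, N) = (24 - 9)*(95 - 41) = 15*54 = 810)
-42405 - G(-25, -190) = -42405 - 1*810 = -42405 - 810 = -43215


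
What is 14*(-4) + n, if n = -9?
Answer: -65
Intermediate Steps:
14*(-4) + n = 14*(-4) - 9 = -56 - 9 = -65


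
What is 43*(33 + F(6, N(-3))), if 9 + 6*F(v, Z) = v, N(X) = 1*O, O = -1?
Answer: 2795/2 ≈ 1397.5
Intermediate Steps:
N(X) = -1 (N(X) = 1*(-1) = -1)
F(v, Z) = -3/2 + v/6
43*(33 + F(6, N(-3))) = 43*(33 + (-3/2 + (⅙)*6)) = 43*(33 + (-3/2 + 1)) = 43*(33 - ½) = 43*(65/2) = 2795/2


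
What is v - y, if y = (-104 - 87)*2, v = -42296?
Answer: -41914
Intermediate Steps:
y = -382 (y = -191*2 = -382)
v - y = -42296 - 1*(-382) = -42296 + 382 = -41914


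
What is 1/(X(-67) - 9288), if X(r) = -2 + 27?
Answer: -1/9263 ≈ -0.00010796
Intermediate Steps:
X(r) = 25
1/(X(-67) - 9288) = 1/(25 - 9288) = 1/(-9263) = -1/9263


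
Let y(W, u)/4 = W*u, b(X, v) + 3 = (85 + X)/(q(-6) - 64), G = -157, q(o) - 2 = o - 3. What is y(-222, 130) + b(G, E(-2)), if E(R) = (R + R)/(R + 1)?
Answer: -8196381/71 ≈ -1.1544e+5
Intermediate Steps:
q(o) = -1 + o (q(o) = 2 + (o - 3) = 2 + (-3 + o) = -1 + o)
E(R) = 2*R/(1 + R) (E(R) = (2*R)/(1 + R) = 2*R/(1 + R))
b(X, v) = -298/71 - X/71 (b(X, v) = -3 + (85 + X)/((-1 - 6) - 64) = -3 + (85 + X)/(-7 - 64) = -3 + (85 + X)/(-71) = -3 + (85 + X)*(-1/71) = -3 + (-85/71 - X/71) = -298/71 - X/71)
y(W, u) = 4*W*u (y(W, u) = 4*(W*u) = 4*W*u)
y(-222, 130) + b(G, E(-2)) = 4*(-222)*130 + (-298/71 - 1/71*(-157)) = -115440 + (-298/71 + 157/71) = -115440 - 141/71 = -8196381/71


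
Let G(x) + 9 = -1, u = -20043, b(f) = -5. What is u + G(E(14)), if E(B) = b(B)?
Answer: -20053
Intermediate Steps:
E(B) = -5
G(x) = -10 (G(x) = -9 - 1 = -10)
u + G(E(14)) = -20043 - 10 = -20053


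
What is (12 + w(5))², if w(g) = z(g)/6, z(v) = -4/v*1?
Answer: 31684/225 ≈ 140.82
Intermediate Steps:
z(v) = -4/v
w(g) = -2/(3*g) (w(g) = -4/g/6 = -4/g*(⅙) = -2/(3*g))
(12 + w(5))² = (12 - ⅔/5)² = (12 - ⅔*⅕)² = (12 - 2/15)² = (178/15)² = 31684/225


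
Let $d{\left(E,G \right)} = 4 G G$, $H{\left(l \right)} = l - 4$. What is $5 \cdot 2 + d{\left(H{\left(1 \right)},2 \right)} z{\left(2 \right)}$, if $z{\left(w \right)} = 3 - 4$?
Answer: $-6$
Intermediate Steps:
$z{\left(w \right)} = -1$ ($z{\left(w \right)} = 3 - 4 = -1$)
$H{\left(l \right)} = -4 + l$ ($H{\left(l \right)} = l - 4 = -4 + l$)
$d{\left(E,G \right)} = 4 G^{2}$
$5 \cdot 2 + d{\left(H{\left(1 \right)},2 \right)} z{\left(2 \right)} = 5 \cdot 2 + 4 \cdot 2^{2} \left(-1\right) = 10 + 4 \cdot 4 \left(-1\right) = 10 + 16 \left(-1\right) = 10 - 16 = -6$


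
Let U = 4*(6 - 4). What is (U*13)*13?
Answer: 1352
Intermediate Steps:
U = 8 (U = 4*2 = 8)
(U*13)*13 = (8*13)*13 = 104*13 = 1352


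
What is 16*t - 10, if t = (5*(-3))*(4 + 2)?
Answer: -1450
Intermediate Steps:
t = -90 (t = -15*6 = -90)
16*t - 10 = 16*(-90) - 10 = -1440 - 10 = -1450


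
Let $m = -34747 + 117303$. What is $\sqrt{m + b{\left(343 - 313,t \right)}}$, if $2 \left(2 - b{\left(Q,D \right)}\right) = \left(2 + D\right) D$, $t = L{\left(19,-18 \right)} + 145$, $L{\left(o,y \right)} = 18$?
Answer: $\frac{\sqrt{276442}}{2} \approx 262.89$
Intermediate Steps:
$m = 82556$
$t = 163$ ($t = 18 + 145 = 163$)
$b{\left(Q,D \right)} = 2 - \frac{D \left(2 + D\right)}{2}$ ($b{\left(Q,D \right)} = 2 - \frac{\left(2 + D\right) D}{2} = 2 - \frac{D \left(2 + D\right)}{2}$)
$\sqrt{m + b{\left(343 - 313,t \right)}} = \sqrt{82556 - \left(161 + \frac{26569}{2}\right)} = \sqrt{82556 - \frac{26891}{2}} = \sqrt{\frac{138221}{2}} = \frac{\sqrt{276442}}{2}$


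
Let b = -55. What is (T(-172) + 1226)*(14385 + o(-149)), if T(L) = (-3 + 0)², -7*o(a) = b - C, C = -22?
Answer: 124399080/7 ≈ 1.7771e+7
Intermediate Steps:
o(a) = 33/7 (o(a) = -(-55 - 1*(-22))/7 = -(-55 + 22)/7 = -⅐*(-33) = 33/7)
T(L) = 9 (T(L) = (-3)² = 9)
(T(-172) + 1226)*(14385 + o(-149)) = (9 + 1226)*(14385 + 33/7) = 1235*(100728/7) = 124399080/7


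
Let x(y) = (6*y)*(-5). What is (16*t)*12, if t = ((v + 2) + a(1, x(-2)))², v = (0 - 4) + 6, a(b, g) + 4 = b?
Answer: 192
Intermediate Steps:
x(y) = -30*y
a(b, g) = -4 + b
v = 2 (v = -4 + 6 = 2)
t = 1 (t = ((2 + 2) + (-4 + 1))² = (4 - 3)² = 1² = 1)
(16*t)*12 = (16*1)*12 = 16*12 = 192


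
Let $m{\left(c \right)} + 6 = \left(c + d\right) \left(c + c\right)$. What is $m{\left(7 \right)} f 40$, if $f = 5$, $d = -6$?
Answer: $1600$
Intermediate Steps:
$m{\left(c \right)} = -6 + 2 c \left(-6 + c\right)$ ($m{\left(c \right)} = -6 + \left(c - 6\right) \left(c + c\right) = -6 + \left(-6 + c\right) 2 c = -6 + 2 c \left(-6 + c\right)$)
$m{\left(7 \right)} f 40 = \left(-6 - 84 + 2 \cdot 7^{2}\right) 5 \cdot 40 = \left(-6 - 84 + 2 \cdot 49\right) 5 \cdot 40 = \left(-6 - 84 + 98\right) 5 \cdot 40 = 8 \cdot 5 \cdot 40 = 40 \cdot 40 = 1600$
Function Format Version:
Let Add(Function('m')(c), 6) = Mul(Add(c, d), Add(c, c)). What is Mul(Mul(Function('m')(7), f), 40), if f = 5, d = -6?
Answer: 1600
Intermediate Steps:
Function('m')(c) = Add(-6, Mul(2, c, Add(-6, c))) (Function('m')(c) = Add(-6, Mul(Add(c, -6), Add(c, c))) = Add(-6, Mul(Add(-6, c), Mul(2, c))) = Add(-6, Mul(2, c, Add(-6, c))))
Mul(Mul(Function('m')(7), f), 40) = Mul(Mul(Add(-6, Mul(-12, 7), Mul(2, Pow(7, 2))), 5), 40) = Mul(Mul(Add(-6, -84, Mul(2, 49)), 5), 40) = Mul(Mul(Add(-6, -84, 98), 5), 40) = Mul(Mul(8, 5), 40) = Mul(40, 40) = 1600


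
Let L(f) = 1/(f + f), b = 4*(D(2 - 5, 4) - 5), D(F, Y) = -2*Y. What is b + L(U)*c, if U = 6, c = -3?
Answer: -209/4 ≈ -52.250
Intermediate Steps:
b = -52 (b = 4*(-2*4 - 5) = 4*(-8 - 5) = 4*(-13) = -52)
L(f) = 1/(2*f)
b + L(U)*c = -52 + ((1/2)/6)*(-3) = -52 + ((1/2)*(1/6))*(-3) = -52 + (1/12)*(-3) = -52 - 1/4 = -209/4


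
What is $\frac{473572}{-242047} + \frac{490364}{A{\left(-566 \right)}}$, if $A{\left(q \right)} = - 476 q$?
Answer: $- \frac{317740673}{2328976234} \approx -0.13643$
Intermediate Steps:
$\frac{473572}{-242047} + \frac{490364}{A{\left(-566 \right)}} = \frac{473572}{-242047} + \frac{490364}{\left(-476\right) \left(-566\right)} = 473572 \left(- \frac{1}{242047}\right) + \frac{490364}{269416} = - \frac{473572}{242047} + 490364 \cdot \frac{1}{269416} = - \frac{473572}{242047} + \frac{17513}{9622} = - \frac{317740673}{2328976234}$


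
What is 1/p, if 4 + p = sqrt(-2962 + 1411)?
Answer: -4/1567 - I*sqrt(1551)/1567 ≈ -0.0025526 - 0.025133*I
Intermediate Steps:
p = -4 + I*sqrt(1551) (p = -4 + sqrt(-2962 + 1411) = -4 + sqrt(-1551) = -4 + I*sqrt(1551) ≈ -4.0 + 39.383*I)
1/p = 1/(-4 + I*sqrt(1551))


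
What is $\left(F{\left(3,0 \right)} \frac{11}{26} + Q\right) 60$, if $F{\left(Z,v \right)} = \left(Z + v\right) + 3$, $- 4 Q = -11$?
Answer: $\frac{4125}{13} \approx 317.31$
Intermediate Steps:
$Q = \frac{11}{4}$ ($Q = \left(- \frac{1}{4}\right) \left(-11\right) = \frac{11}{4} \approx 2.75$)
$F{\left(Z,v \right)} = 3 + Z + v$
$\left(F{\left(3,0 \right)} \frac{11}{26} + Q\right) 60 = \left(\left(3 + 3 + 0\right) \frac{11}{26} + \frac{11}{4}\right) 60 = \left(6 \cdot 11 \cdot \frac{1}{26} + \frac{11}{4}\right) 60 = \left(6 \cdot \frac{11}{26} + \frac{11}{4}\right) 60 = \left(\frac{33}{13} + \frac{11}{4}\right) 60 = \frac{275}{52} \cdot 60 = \frac{4125}{13}$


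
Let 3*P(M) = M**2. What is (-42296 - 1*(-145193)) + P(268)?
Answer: 380515/3 ≈ 1.2684e+5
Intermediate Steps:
P(M) = M**2/3
(-42296 - 1*(-145193)) + P(268) = (-42296 - 1*(-145193)) + (1/3)*268**2 = (-42296 + 145193) + (1/3)*71824 = 102897 + 71824/3 = 380515/3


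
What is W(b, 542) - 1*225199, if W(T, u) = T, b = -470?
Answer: -225669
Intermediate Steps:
W(b, 542) - 1*225199 = -470 - 1*225199 = -470 - 225199 = -225669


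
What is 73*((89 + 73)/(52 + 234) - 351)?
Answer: -3658176/143 ≈ -25582.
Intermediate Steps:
73*((89 + 73)/(52 + 234) - 351) = 73*(162/286 - 351) = 73*(162*(1/286) - 351) = 73*(81/143 - 351) = 73*(-50112/143) = -3658176/143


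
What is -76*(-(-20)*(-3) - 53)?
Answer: 8588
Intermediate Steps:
-76*(-(-20)*(-3) - 53) = -76*(-1*60 - 53) = -76*(-60 - 53) = -76*(-113) = 8588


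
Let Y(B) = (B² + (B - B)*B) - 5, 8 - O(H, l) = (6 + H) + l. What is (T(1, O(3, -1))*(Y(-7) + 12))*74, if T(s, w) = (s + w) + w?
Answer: 4144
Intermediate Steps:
O(H, l) = 2 - H - l (O(H, l) = 8 - ((6 + H) + l) = 8 - (6 + H + l) = 8 + (-6 - H - l) = 2 - H - l)
T(s, w) = s + 2*w
Y(B) = -5 + B² (Y(B) = (B² + 0*B) - 5 = (B² + 0) - 5 = B² - 5 = -5 + B²)
(T(1, O(3, -1))*(Y(-7) + 12))*74 = ((1 + 2*(2 - 1*3 - 1*(-1)))*((-5 + (-7)²) + 12))*74 = ((1 + 2*(2 - 3 + 1))*((-5 + 49) + 12))*74 = ((1 + 2*0)*(44 + 12))*74 = ((1 + 0)*56)*74 = (1*56)*74 = 56*74 = 4144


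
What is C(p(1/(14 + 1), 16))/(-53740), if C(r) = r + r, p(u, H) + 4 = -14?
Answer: 9/13435 ≈ 0.00066989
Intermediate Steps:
p(u, H) = -18 (p(u, H) = -4 - 14 = -18)
C(r) = 2*r
C(p(1/(14 + 1), 16))/(-53740) = (2*(-18))/(-53740) = -36*(-1/53740) = 9/13435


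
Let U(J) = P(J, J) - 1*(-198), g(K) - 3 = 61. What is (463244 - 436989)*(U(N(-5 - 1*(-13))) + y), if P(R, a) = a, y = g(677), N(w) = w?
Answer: 7088850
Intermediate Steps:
g(K) = 64 (g(K) = 3 + 61 = 64)
y = 64
U(J) = 198 + J (U(J) = J - 1*(-198) = J + 198 = 198 + J)
(463244 - 436989)*(U(N(-5 - 1*(-13))) + y) = (463244 - 436989)*((198 + (-5 - 1*(-13))) + 64) = 26255*((198 + (-5 + 13)) + 64) = 26255*((198 + 8) + 64) = 26255*(206 + 64) = 26255*270 = 7088850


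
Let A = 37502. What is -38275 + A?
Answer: -773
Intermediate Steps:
-38275 + A = -38275 + 37502 = -773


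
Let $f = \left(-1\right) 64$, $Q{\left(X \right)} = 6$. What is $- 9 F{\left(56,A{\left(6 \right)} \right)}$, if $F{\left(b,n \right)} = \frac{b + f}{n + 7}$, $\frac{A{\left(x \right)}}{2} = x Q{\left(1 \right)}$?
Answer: $\frac{72}{79} \approx 0.91139$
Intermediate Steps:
$f = -64$
$A{\left(x \right)} = 12 x$ ($A{\left(x \right)} = 2 x 6 = 2 \cdot 6 x = 12 x$)
$F{\left(b,n \right)} = \frac{-64 + b}{7 + n}$ ($F{\left(b,n \right)} = \frac{b - 64}{n + 7} = \frac{-64 + b}{7 + n}$)
$- 9 F{\left(56,A{\left(6 \right)} \right)} = - 9 \frac{-64 + 56}{7 + 12 \cdot 6} = - 9 \frac{1}{7 + 72} \left(-8\right) = - 9 \cdot \frac{1}{79} \left(-8\right) = \left(-9\right) \left(- \frac{8}{79}\right) = \frac{72}{79}$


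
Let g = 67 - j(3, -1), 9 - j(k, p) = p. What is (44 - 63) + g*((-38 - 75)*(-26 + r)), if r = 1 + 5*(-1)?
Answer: 193211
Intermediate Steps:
j(k, p) = 9 - p
r = -4 (r = 1 - 5 = -4)
g = 57 (g = 67 - (9 - 1*(-1)) = 67 - (9 + 1) = 67 - 1*10 = 67 - 10 = 57)
(44 - 63) + g*((-38 - 75)*(-26 + r)) = (44 - 63) + 57*((-38 - 75)*(-26 - 4)) = -19 + 57*(-113*(-30)) = -19 + 57*3390 = -19 + 193230 = 193211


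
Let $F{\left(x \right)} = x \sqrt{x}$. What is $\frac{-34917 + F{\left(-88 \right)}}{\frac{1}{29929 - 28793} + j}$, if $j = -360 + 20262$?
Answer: $- \frac{39665712}{22608673} - \frac{199936 i \sqrt{22}}{22608673} \approx -1.7544 - 0.041479 i$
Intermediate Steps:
$j = 19902$
$F{\left(x \right)} = x^{\frac{3}{2}}$
$\frac{-34917 + F{\left(-88 \right)}}{\frac{1}{29929 - 28793} + j} = \frac{-34917 + \left(-88\right)^{\frac{3}{2}}}{\frac{1}{29929 - 28793} + 19902} = \frac{-34917 - 176 i \sqrt{22}}{\frac{1}{1136} + 19902} = \frac{-34917 - 176 i \sqrt{22}}{\frac{22608673}{1136}} = \left(-34917 - 176 i \sqrt{22}\right) \frac{1136}{22608673} = - \frac{39665712}{22608673} - \frac{199936 i \sqrt{22}}{22608673}$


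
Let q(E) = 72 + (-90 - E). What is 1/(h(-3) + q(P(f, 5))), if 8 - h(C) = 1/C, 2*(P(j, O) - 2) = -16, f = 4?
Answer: -3/11 ≈ -0.27273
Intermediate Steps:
P(j, O) = -6 (P(j, O) = 2 + (½)*(-16) = 2 - 8 = -6)
h(C) = 8 - 1/C
q(E) = -18 - E
1/(h(-3) + q(P(f, 5))) = 1/((8 - 1/(-3)) + (-18 - 1*(-6))) = 1/((8 - 1*(-⅓)) + (-18 + 6)) = 1/((8 + ⅓) - 12) = 1/(25/3 - 12) = 1/(-11/3) = -3/11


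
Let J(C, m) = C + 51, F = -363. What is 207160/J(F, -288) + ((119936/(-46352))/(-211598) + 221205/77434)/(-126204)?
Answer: -662925829251085559729/998420793952426936 ≈ -663.97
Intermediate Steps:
J(C, m) = 51 + C
207160/J(F, -288) + ((119936/(-46352))/(-211598) + 221205/77434)/(-126204) = 207160/(51 - 363) + ((119936/(-46352))/(-211598) + 221205/77434)/(-126204) = 207160/(-312) + ((119936*(-1/46352))*(-1/211598) + 221205*(1/77434))*(-1/126204) = 207160*(-1/312) + (-7496/2897*(-1/211598) + 221205/77434)*(-1/126204) = -25895/39 + (3748/306499703 + 221205/77434)*(-1/126204) = -25895/39 + (67799557024747/23733498002102)*(-1/126204) = -25895/39 - 67799557024747/2995262381857280808 = -662925829251085559729/998420793952426936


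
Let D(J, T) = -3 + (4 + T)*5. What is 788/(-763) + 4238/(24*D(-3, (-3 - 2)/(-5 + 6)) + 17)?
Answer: -68806/2725 ≈ -25.250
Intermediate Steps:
D(J, T) = 17 + 5*T (D(J, T) = -3 + (20 + 5*T) = 17 + 5*T)
788/(-763) + 4238/(24*D(-3, (-3 - 2)/(-5 + 6)) + 17) = 788/(-763) + 4238/(24*(17 + 5*((-3 - 2)/(-5 + 6))) + 17) = 788*(-1/763) + 4238/(24*(17 + 5*(-5/1)) + 17) = -788/763 + 4238/(24*(17 + 5*(-5*1)) + 17) = -788/763 + 4238/(24*(17 + 5*(-5)) + 17) = -788/763 + 4238/(24*(17 - 25) + 17) = -788/763 + 4238/(24*(-8) + 17) = -788/763 + 4238/(-192 + 17) = -788/763 + 4238/(-175) = -788/763 + 4238*(-1/175) = -788/763 - 4238/175 = -68806/2725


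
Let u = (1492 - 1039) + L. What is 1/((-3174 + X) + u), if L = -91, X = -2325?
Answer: -1/5137 ≈ -0.00019467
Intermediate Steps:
u = 362 (u = (1492 - 1039) - 91 = 453 - 91 = 362)
1/((-3174 + X) + u) = 1/((-3174 - 2325) + 362) = 1/(-5499 + 362) = 1/(-5137) = -1/5137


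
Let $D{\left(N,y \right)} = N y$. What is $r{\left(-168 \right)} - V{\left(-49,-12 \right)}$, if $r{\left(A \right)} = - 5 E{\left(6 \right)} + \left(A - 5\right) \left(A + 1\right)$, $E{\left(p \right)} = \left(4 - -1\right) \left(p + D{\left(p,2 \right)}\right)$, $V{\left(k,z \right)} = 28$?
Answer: $28413$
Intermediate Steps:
$E{\left(p \right)} = 15 p$ ($E{\left(p \right)} = \left(4 - -1\right) \left(p + p 2\right) = \left(4 + 1\right) \left(p + 2 p\right) = 5 \cdot 3 p = 15 p$)
$r{\left(A \right)} = -450 + \left(1 + A\right) \left(-5 + A\right)$ ($r{\left(A \right)} = - 5 \cdot 15 \cdot 6 + \left(A - 5\right) \left(A + 1\right) = \left(-5\right) 90 + \left(-5 + A\right) \left(1 + A\right) = -450 + \left(1 + A\right) \left(-5 + A\right)$)
$r{\left(-168 \right)} - V{\left(-49,-12 \right)} = \left(-455 + \left(-168\right)^{2} - -672\right) - 28 = \left(-455 + 28224 + 672\right) - 28 = 28441 - 28 = 28413$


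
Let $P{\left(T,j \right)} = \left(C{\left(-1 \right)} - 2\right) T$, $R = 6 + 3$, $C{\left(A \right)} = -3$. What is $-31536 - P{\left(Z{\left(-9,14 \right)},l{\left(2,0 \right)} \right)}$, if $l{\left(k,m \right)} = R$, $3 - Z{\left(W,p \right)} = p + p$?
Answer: $-31661$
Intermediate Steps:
$Z{\left(W,p \right)} = 3 - 2 p$ ($Z{\left(W,p \right)} = 3 - \left(p + p\right) = 3 - 2 p$)
$R = 9$
$l{\left(k,m \right)} = 9$
$P{\left(T,j \right)} = - 5 T$ ($P{\left(T,j \right)} = \left(-3 - 2\right) T = - 5 T$)
$-31536 - P{\left(Z{\left(-9,14 \right)},l{\left(2,0 \right)} \right)} = -31536 - - 5 \left(3 - 28\right) = -31536 - \left(-5\right) \left(-25\right) = -31536 - 125 = -31661$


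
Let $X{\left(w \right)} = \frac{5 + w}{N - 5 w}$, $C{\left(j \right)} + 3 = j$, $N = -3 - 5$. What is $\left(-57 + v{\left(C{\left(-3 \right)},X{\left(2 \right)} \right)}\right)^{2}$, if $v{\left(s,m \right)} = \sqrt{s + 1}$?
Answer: $\left(57 - i \sqrt{5}\right)^{2} \approx 3244.0 - 254.91 i$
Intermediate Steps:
$N = -8$ ($N = -3 - 5 = -8$)
$C{\left(j \right)} = -3 + j$
$X{\left(w \right)} = \frac{5 + w}{-8 - 5 w}$
$v{\left(s,m \right)} = \sqrt{1 + s}$
$\left(-57 + v{\left(C{\left(-3 \right)},X{\left(2 \right)} \right)}\right)^{2} = \left(-57 + \sqrt{1 - 6}\right)^{2} = \left(-57 + \sqrt{-5}\right)^{2} = \left(-57 + i \sqrt{5}\right)^{2}$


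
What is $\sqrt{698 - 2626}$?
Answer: $2 i \sqrt{482} \approx 43.909 i$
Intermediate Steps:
$\sqrt{698 - 2626} = \sqrt{-1928} = 2 i \sqrt{482}$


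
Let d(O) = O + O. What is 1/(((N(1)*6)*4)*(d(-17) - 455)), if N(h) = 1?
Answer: -1/11736 ≈ -8.5208e-5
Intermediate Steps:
d(O) = 2*O
1/(((N(1)*6)*4)*(d(-17) - 455)) = 1/(((1*6)*4)*(2*(-17) - 455)) = 1/((6*4)*(-34 - 455)) = 1/(24*(-489)) = 1/(-11736) = -1/11736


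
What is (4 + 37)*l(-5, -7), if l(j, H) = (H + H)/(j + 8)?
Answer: -574/3 ≈ -191.33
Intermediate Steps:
l(j, H) = 2*H/(8 + j) (l(j, H) = (2*H)/(8 + j) = 2*H/(8 + j))
(4 + 37)*l(-5, -7) = (4 + 37)*(2*(-7)/(8 - 5)) = 41*(2*(-7)/3) = 41*(2*(-7)*(⅓)) = 41*(-14/3) = -574/3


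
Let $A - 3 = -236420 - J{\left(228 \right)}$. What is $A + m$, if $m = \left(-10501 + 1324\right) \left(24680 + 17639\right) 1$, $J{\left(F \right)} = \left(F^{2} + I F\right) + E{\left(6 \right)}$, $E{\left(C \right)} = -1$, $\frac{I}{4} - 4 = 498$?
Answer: $-389107687$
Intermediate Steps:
$I = 2008$ ($I = 16 + 4 \cdot 498 = 16 + 1992 = 2008$)
$J{\left(F \right)} = -1 + F^{2} + 2008 F$ ($J{\left(F \right)} = \left(F^{2} + 2008 F\right) - 1 = -1 + F^{2} + 2008 F$)
$A = -746224$ ($A = 3 - \left(288403 + 457824\right) = 3 - 746227 = -746224$)
$m = -388361463$ ($m = \left(-9177\right) 42319 \cdot 1 = \left(-388361463\right) 1 = -388361463$)
$A + m = -746224 - 388361463 = -389107687$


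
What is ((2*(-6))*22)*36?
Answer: -9504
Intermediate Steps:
((2*(-6))*22)*36 = -12*22*36 = -264*36 = -9504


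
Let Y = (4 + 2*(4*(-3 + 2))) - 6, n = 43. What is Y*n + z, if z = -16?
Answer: -446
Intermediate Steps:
Y = -10 (Y = (4 + 2*(4*(-1))) - 6 = (4 + 2*(-4)) - 6 = (4 - 8) - 6 = -4 - 6 = -10)
Y*n + z = -10*43 - 16 = -430 - 16 = -446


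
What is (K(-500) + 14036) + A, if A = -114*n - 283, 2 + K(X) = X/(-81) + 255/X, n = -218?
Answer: 312730169/8100 ≈ 38609.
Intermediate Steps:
K(X) = -2 + 255/X - X/81 (K(X) = -2 + (X/(-81) + 255/X) = -2 + (X*(-1/81) + 255/X) = -2 + (-X/81 + 255/X) = -2 + (255/X - X/81) = -2 + 255/X - X/81)
A = 24569 (A = -114*(-218) - 283 = 24852 - 283 = 24569)
(K(-500) + 14036) + A = ((-2 + 255/(-500) - 1/81*(-500)) + 14036) + 24569 = ((-2 + 255*(-1/500) + 500/81) + 14036) + 24569 = ((-2 - 51/100 + 500/81) + 14036) + 24569 = (29669/8100 + 14036) + 24569 = 113721269/8100 + 24569 = 312730169/8100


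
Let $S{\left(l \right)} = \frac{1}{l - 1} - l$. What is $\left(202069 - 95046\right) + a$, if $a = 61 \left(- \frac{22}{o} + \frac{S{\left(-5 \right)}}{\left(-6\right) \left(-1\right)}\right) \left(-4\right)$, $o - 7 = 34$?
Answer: $\frac{39467270}{369} \approx 1.0696 \cdot 10^{5}$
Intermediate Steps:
$o = 41$ ($o = 7 + 34 = 41$)
$S{\left(l \right)} = \frac{1}{-1 + l} - l$
$a = - \frac{24217}{369}$ ($a = 61 \left(- \frac{22}{41} + \frac{\frac{1}{-1 - 5} \left(1 - 5 - \left(-5\right)^{2}\right)}{\left(-6\right) \left(-1\right)}\right) \left(-4\right) = 61 \left(\left(-22\right) \frac{1}{41} + \frac{\frac{1}{-6} \left(1 - 5 - 25\right)}{6}\right) \left(-4\right) = 61 \left(- \frac{22}{41} + - \frac{1 - 5 - 25}{6} \cdot \frac{1}{6}\right) \left(-4\right) = 61 \left(- \frac{22}{41} + \left(- \frac{1}{6}\right) \left(-29\right) \frac{1}{6}\right) \left(-4\right) = 61 \left(- \frac{22}{41} + \frac{29}{6} \cdot \frac{1}{6}\right) \left(-4\right) = 61 \left(- \frac{22}{41} + \frac{29}{36}\right) \left(-4\right) = 61 \cdot \frac{397}{1476} \left(-4\right) = \frac{24217}{1476} \left(-4\right) = - \frac{24217}{369} \approx -65.629$)
$\left(202069 - 95046\right) + a = \left(202069 - 95046\right) - \frac{24217}{369} = 107023 - \frac{24217}{369} = \frac{39467270}{369}$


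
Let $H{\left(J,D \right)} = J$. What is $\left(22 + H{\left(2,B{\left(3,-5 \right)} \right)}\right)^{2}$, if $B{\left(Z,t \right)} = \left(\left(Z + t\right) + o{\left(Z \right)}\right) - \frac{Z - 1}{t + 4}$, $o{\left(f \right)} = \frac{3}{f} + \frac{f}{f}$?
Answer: $576$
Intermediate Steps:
$o{\left(f \right)} = 1 + \frac{3}{f}$ ($o{\left(f \right)} = \frac{3}{f} + 1 = 1 + \frac{3}{f}$)
$B{\left(Z,t \right)} = Z + t + \frac{3 + Z}{Z} - \frac{-1 + Z}{4 + t}$ ($B{\left(Z,t \right)} = \left(\left(Z + t\right) + \frac{3 + Z}{Z}\right) - \frac{Z - 1}{t + 4} = \left(Z + t + \frac{3 + Z}{Z}\right) - \frac{-1 + Z}{4 + t} = Z + t + \frac{3 + Z}{Z} - \frac{-1 + Z}{4 + t}$)
$\left(22 + H{\left(2,B{\left(3,-5 \right)} \right)}\right)^{2} = \left(22 + 2\right)^{2} = 24^{2} = 576$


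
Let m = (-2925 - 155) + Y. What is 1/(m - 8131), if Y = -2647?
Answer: -1/13858 ≈ -7.2161e-5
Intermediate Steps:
m = -5727 (m = (-2925 - 155) - 2647 = -3080 - 2647 = -5727)
1/(m - 8131) = 1/(-5727 - 8131) = 1/(-13858) = -1/13858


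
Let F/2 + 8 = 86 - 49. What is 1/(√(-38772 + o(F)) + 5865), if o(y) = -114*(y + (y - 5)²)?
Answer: 391/2317589 - I*√365610/34763835 ≈ 0.00016871 - 1.7393e-5*I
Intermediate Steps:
F = 58 (F = -16 + 2*(86 - 49) = -16 + 2*37 = -16 + 74 = 58)
o(y) = -114*y - 114*(-5 + y)² (o(y) = -114*(y + (-5 + y)²) = -114*y - 114*(-5 + y)²)
1/(√(-38772 + o(F)) + 5865) = 1/(√(-38772 + (-114*58 - 114*(-5 + 58)²)) + 5865) = 1/(√(-38772 + (-6612 - 114*53²)) + 5865) = 1/(√(-38772 + (-6612 - 114*2809)) + 5865) = 1/(√(-38772 + (-6612 - 320226)) + 5865) = 1/(√(-38772 - 326838) + 5865) = 1/(√(-365610) + 5865) = 1/(I*√365610 + 5865) = 1/(5865 + I*√365610)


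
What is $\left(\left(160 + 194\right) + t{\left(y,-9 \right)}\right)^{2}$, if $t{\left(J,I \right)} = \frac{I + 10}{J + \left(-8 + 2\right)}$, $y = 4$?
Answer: $\frac{499849}{4} \approx 1.2496 \cdot 10^{5}$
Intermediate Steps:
$t{\left(J,I \right)} = \frac{10 + I}{-6 + J}$ ($t{\left(J,I \right)} = \frac{10 + I}{J - 6} = \frac{10 + I}{-6 + J}$)
$\left(\left(160 + 194\right) + t{\left(y,-9 \right)}\right)^{2} = \left(\left(160 + 194\right) + \frac{10 - 9}{-6 + 4}\right)^{2} = \left(354 + \frac{1}{-2} \cdot 1\right)^{2} = \left(354 - \frac{1}{2}\right)^{2} = \left(\frac{707}{2}\right)^{2} = \frac{499849}{4}$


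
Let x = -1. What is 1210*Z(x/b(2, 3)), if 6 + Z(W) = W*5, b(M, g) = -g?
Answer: -15730/3 ≈ -5243.3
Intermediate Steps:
Z(W) = -6 + 5*W (Z(W) = -6 + W*5 = -6 + 5*W)
1210*Z(x/b(2, 3)) = 1210*(-6 + 5*(-1/((-1*3)))) = 1210*(-6 + 5*(-1/(-3))) = 1210*(-6 + 5*(-1*(-⅓))) = 1210*(-6 + 5*(⅓)) = 1210*(-6 + 5/3) = 1210*(-13/3) = -15730/3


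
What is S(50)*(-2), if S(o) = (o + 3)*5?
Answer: -530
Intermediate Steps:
S(o) = 15 + 5*o (S(o) = (3 + o)*5 = 15 + 5*o)
S(50)*(-2) = (15 + 5*50)*(-2) = (15 + 250)*(-2) = 265*(-2) = -530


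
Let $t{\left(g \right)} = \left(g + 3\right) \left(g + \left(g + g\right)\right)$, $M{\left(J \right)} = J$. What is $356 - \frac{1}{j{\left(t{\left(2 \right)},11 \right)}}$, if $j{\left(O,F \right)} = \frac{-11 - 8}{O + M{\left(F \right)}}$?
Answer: $\frac{6805}{19} \approx 358.16$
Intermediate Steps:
$t{\left(g \right)} = 3 g \left(3 + g\right)$ ($t{\left(g \right)} = \left(3 + g\right) \left(g + 2 g\right) = \left(3 + g\right) 3 g = 3 g \left(3 + g\right)$)
$j{\left(O,F \right)} = - \frac{19}{F + O}$ ($j{\left(O,F \right)} = \frac{-11 - 8}{O + F} = - \frac{19}{F + O}$)
$356 - \frac{1}{j{\left(t{\left(2 \right)},11 \right)}} = 356 - \frac{1}{\left(-19\right) \frac{1}{11 + 3 \cdot 2 \left(3 + 2\right)}} = 356 - \frac{1}{\left(-19\right) \frac{1}{11 + 3 \cdot 2 \cdot 5}} = 356 - \frac{1}{\left(-19\right) \frac{1}{11 + 30}} = 356 - \frac{1}{\left(-19\right) \frac{1}{41}} = 356 - \frac{1}{- \frac{19}{41}} = 356 - - \frac{41}{19} = 356 + \frac{41}{19} = \frac{6805}{19}$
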